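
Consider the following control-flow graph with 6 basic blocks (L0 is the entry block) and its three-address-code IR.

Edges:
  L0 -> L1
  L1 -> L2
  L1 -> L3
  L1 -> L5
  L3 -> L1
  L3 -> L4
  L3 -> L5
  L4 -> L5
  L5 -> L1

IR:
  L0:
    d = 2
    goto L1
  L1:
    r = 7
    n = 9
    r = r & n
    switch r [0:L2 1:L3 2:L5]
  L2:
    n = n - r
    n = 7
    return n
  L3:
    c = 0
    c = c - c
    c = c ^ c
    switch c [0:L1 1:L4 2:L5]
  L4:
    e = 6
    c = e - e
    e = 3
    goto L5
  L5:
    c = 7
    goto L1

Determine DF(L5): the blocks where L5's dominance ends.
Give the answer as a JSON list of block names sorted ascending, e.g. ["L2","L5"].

Answer: ["L1"]

Analysis:
idom tree: L1←L0 L2←L1 L3←L1 L4←L3 L5←L1
Dom∩ at merges:
  L1: preds {L0,L3,L5}: {L0} ∩ {L0,L1,L3} ∩ {L0,L1,L5} = {L0}; idom=L0
  L5: preds {L1,L3,L4}: {L0,L1} ∩ {L0,L1,L3} ∩ {L0,L1,L3,L4} = {L0,L1}; idom=L1

DF derivation:
  L1←L0: walk · to L0
  L1←L3: walk L3→L1 to L0
  L1←L5: walk L5→L1 to L0
  L5←L1: walk · to L1
  L5←L3: walk L3 to L1
  L5←L4: walk L4→L3 to L1
  L0: DF=∅
  L1: DF={L1}
  L2: DF=∅
  L3: DF={L1,L5}
  L4: DF={L5}
  L5: DF={L1}

DF(L5) = ["L1"]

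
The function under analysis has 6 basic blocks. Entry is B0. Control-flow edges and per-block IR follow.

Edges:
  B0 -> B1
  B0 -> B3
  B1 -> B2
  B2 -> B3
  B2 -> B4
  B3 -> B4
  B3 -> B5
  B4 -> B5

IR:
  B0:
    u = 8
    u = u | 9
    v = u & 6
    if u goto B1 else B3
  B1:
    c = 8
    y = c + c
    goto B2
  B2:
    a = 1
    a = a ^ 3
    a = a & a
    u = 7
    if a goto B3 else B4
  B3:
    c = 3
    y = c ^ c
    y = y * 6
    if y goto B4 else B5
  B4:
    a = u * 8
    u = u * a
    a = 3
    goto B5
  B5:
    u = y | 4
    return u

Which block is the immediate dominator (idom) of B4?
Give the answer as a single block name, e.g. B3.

Answer: B0

Analysis:
idom tree: B1←B0 B2←B1 B3←B0 B4←B0 B5←B0
Join-block Dom:
  B3: preds {B0,B2}: {B0} ∩ {B0,B1,B2} = {B0}; idom=B0
  B4: preds {B2,B3}: {B0,B1,B2} ∩ {B0,B3} = {B0}; idom=B0
  B5: preds {B3,B4}: {B0,B3} ∩ {B0,B4} = {B0}; idom=B0

idom(B4) = B0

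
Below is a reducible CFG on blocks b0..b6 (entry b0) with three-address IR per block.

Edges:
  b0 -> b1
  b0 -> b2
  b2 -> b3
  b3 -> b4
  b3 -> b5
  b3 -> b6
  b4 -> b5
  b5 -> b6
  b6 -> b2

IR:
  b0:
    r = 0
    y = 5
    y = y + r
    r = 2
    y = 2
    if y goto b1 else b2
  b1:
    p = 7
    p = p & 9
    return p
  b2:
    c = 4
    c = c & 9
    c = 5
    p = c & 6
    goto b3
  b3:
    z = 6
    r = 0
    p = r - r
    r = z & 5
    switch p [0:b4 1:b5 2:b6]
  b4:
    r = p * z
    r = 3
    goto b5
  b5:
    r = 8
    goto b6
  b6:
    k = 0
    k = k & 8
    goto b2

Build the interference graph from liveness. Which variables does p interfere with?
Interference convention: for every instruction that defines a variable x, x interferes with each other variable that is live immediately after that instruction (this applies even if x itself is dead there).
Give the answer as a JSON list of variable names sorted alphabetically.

Answer: ["r", "z"]

Derivation:
Block summaries:
  b0: {r,y} / ∅
  b1: {p} / ∅
  b2: {c,p} / ∅
  b3: {p,r,z} / ∅
  b4: {r} / {p,z}
  b5: {r} / ∅
  b6: {k} / ∅

Backward fixpoint:
  b0: in=∅ out=∅
  b1: in=∅ out=∅
  b2: in=∅ out=∅
  b3: in=∅ out={p,z}
  b4: in={p,z} out=∅
  b5: in=∅ out=∅
  b6: in=∅ out=∅

Interference:
  c: ∅
  k: ∅
  p: {r,z}
  r: {p,y,z}
  y: {r}
  z: {p,r}

N(p) = ["r", "z"]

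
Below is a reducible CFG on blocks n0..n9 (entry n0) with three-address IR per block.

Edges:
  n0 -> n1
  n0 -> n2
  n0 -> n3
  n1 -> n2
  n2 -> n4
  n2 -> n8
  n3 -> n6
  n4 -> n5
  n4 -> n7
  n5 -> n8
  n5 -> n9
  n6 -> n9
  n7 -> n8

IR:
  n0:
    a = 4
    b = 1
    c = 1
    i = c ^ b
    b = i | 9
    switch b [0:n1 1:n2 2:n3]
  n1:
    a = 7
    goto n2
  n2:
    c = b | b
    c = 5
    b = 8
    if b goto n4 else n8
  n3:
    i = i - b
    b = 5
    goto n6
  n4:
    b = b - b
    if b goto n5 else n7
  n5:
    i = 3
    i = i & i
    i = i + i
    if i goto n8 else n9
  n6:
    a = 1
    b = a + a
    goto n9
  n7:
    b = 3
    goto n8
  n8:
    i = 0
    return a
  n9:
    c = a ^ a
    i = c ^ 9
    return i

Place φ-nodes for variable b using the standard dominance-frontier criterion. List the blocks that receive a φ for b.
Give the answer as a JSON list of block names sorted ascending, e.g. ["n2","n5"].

idom tree: n1←n0 n2←n0 n3←n0 n4←n2 n5←n4 n6←n3 n7←n4 n8←n2 n9←n0
Dom∩ at merges:
  n2: preds {n0,n1}: {n0} ∩ {n0,n1} = {n0}; idom=n0
  n8: preds {n2,n5,n7}: {n0,n2} ∩ {n0,n2,n4,n5} ∩ {n0,n2,n4,n7} = {n0,n2}; idom=n2
  n9: preds {n5,n6}: {n0,n2,n4,n5} ∩ {n0,n3,n6} = {n0}; idom=n0

DF walk-up:
  join n2 pred n0: · stop@n0
  join n2 pred n1: n1 stop@n0
  join n8 pred n2: · stop@n2
  join n8 pred n5: n5→n4 stop@n2
  join n8 pred n7: n7→n4 stop@n2
  join n9 pred n5: n5→n4→n2 stop@n0
  join n9 pred n6: n6→n3 stop@n0
  n0 → ∅
  n1 → {n2}
  n2 → {n9}
  n3 → {n9}
  n4 → {n8,n9}
  n5 → {n8,n9}
  n6 → {n9}
  n7 → {n8}
  n8 → ∅
  n9 → ∅

φ for b: defs {n0,n2,n3,n4,n6,n7}
  DF⁺ = {n8,n9}

Answer: ["n8", "n9"]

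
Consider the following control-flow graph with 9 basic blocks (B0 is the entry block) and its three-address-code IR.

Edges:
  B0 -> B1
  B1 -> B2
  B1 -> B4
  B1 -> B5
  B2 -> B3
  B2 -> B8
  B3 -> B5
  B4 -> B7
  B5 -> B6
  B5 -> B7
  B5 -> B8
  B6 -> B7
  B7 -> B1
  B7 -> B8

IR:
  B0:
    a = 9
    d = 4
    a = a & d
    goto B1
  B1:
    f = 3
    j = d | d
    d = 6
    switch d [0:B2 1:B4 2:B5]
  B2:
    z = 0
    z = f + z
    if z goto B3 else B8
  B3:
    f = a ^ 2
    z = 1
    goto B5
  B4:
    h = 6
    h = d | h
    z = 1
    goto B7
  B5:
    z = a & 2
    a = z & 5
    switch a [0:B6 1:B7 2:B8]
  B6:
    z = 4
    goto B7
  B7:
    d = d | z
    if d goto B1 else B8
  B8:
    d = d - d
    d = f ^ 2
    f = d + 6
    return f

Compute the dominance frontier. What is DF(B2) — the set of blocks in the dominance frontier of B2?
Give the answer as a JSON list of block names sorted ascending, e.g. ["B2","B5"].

idom tree: B1←B0 B2←B1 B3←B2 B4←B1 B5←B1 B6←B5 B7←B1 B8←B1
Dom at joins:
  B1: preds {B0,B7}: {B0} ∩ {B0,B1,B7} = {B0}; idom=B0
  B5: preds {B1,B3}: {B0,B1} ∩ {B0,B1,B2,B3} = {B0,B1}; idom=B1
  B7: preds {B4,B5,B6}: {B0,B1,B4} ∩ {B0,B1,B5} ∩ {B0,B1,B5,B6} = {B0,B1}; idom=B1
  B8: preds {B2,B5,B7}: {B0,B1,B2} ∩ {B0,B1,B5} ∩ {B0,B1,B7} = {B0,B1}; idom=B1

Frontier:
  join B1 pred B0: · stop@B0
  join B1 pred B7: B7→B1 stop@B0
  join B5 pred B1: · stop@B1
  join B5 pred B3: B3→B2 stop@B1
  join B7 pred B4: B4 stop@B1
  join B7 pred B5: B5 stop@B1
  join B7 pred B6: B6→B5 stop@B1
  join B8 pred B2: B2 stop@B1
  join B8 pred B5: B5 stop@B1
  join B8 pred B7: B7 stop@B1
  B0: DF=∅
  B1: DF={B1}
  B2: DF={B5,B8}
  B3: DF={B5}
  B4: DF={B7}
  B5: DF={B7,B8}
  B6: DF={B7}
  B7: DF={B1,B8}
  B8: DF=∅

DF(B2) = ["B5", "B8"]

Answer: ["B5", "B8"]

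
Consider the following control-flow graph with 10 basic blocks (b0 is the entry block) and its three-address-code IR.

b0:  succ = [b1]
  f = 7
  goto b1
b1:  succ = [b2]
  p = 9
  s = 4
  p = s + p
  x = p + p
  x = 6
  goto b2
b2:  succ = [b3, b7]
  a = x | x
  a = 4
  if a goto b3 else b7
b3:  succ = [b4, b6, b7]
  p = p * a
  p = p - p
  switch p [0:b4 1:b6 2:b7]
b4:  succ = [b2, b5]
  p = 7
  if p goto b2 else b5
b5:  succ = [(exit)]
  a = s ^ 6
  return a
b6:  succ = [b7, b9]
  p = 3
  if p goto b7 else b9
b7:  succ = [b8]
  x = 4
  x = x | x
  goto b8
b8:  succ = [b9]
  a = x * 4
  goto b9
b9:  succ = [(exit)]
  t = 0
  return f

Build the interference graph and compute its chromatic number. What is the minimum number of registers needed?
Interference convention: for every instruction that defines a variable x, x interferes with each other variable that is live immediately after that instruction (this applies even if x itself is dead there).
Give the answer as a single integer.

Answer: 5

Analysis:
def/use:
  b0: {f} / ∅
  b1: {p,s,x} / ∅
  b2: {a} / {x}
  b3: {p} / {a,p}
  b4: {p} / ∅
  b5: {a} / {s}
  b6: {p} / ∅
  b7: {x} / ∅
  b8: {a} / {x}
  b9: {t} / {f}

Backward fixpoint:
  live b0: ∅→{f}
  live b1: {f}→{f,p,s,x}
  live b2: {f,p,s,x}→{a,f,p,s,x}
  live b3: {a,f,p,s,x}→{f,s,x}
  live b4: {f,s,x}→{f,p,s,x}
  live b5: {s}→∅
  live b6: {f}→{f}
  live b7: {f}→{f,x}
  live b8: {f,x}→{f}
  live b9: {f}→∅

Conflict graph:
  a: {f,p,s,x}
  f: {a,p,s,t,x}
  p: {a,f,s,x}
  s: {a,f,p,x}
  t: {f}
  x: {a,f,p,s}

Registers:
  clique {a,f,p,s,x} ⇒ need ≥ 5
  assign a→r1 f→r0 p→r2 s→r3 t→r1 x→r4 — no edge inside a register ⇒ χ ≤ 5
  χ = 5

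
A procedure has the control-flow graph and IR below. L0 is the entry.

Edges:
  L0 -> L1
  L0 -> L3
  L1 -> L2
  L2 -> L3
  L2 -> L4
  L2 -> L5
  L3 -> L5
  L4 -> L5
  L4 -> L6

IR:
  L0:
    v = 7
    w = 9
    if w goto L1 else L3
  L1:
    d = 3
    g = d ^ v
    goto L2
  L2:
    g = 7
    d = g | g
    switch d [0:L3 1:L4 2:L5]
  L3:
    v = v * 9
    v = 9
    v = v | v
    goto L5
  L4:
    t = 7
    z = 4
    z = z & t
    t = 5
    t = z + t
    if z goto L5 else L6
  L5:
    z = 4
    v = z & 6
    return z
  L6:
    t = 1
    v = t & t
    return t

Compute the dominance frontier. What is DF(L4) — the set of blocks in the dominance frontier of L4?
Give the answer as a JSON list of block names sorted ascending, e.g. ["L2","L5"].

Answer: ["L5"]

Working:
idom tree: L1←L0 L2←L1 L3←L0 L4←L2 L5←L0 L6←L4
Join-block Dom:
  L3: preds {L0,L2}: {L0} ∩ {L0,L1,L2} = {L0}; idom=L0
  L5: preds {L2,L3,L4}: {L0,L1,L2} ∩ {L0,L3} ∩ {L0,L1,L2,L4} = {L0}; idom=L0

Frontier:
  join L3 pred L0: · stop@L0
  join L3 pred L2: L2→L1 stop@L0
  join L5 pred L2: L2→L1 stop@L0
  join L5 pred L3: L3 stop@L0
  join L5 pred L4: L4→L2→L1 stop@L0
  L0: DF=∅
  L1: DF={L3,L5}
  L2: DF={L3,L5}
  L3: DF={L5}
  L4: DF={L5}
  L5: DF=∅
  L6: DF=∅

DF(L4) = ["L5"]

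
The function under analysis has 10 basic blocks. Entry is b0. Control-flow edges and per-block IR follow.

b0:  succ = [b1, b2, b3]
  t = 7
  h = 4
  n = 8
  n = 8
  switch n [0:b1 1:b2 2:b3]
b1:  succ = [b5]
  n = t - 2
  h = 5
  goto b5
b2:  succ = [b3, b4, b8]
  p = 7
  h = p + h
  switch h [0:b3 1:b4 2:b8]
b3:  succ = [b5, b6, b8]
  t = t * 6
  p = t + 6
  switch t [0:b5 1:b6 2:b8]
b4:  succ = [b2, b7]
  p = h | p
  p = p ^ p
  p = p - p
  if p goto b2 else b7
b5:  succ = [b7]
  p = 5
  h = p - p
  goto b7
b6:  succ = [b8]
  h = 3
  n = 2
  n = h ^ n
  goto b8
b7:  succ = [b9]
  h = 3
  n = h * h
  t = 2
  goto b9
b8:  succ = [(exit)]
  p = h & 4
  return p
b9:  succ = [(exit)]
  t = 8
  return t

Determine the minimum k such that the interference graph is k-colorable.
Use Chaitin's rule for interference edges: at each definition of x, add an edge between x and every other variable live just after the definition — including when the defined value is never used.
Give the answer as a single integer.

Answer: 3

Working:
def/use:
  b0: def={h,n,t} ue=∅
  b1: def={h,n} ue={t}
  b2: def={h,p} ue={h}
  b3: def={p,t} ue={t}
  b4: def={p} ue={h,p}
  b5: def={h,p} ue=∅
  b6: def={h,n} ue=∅
  b7: def={h,n,t} ue=∅
  b8: def={p} ue={h}
  b9: def={t} ue=∅

Backward fixpoint:
  b0: in=∅ out={h,t}
  b1: in={t} out=∅
  b2: in={h,t} out={h,p,t}
  b3: in={h,t} out={h}
  b4: in={h,p,t} out={h,t}
  b5: in=∅ out=∅
  b6: in=∅ out={h}
  b7: in=∅ out=∅
  b8: in={h} out=∅
  b9: in=∅ out=∅

Interference:
  h — {n,p,t}
  n — {h,t}
  p — {h,t}
  t — {h,n,p}

Registers:
  {h,n,t} pairwise interfere (3-clique) ⇒ χ ≥ 3
  3-colouring: c0={h}  c1={t}  c2={n,p}
  χ = 3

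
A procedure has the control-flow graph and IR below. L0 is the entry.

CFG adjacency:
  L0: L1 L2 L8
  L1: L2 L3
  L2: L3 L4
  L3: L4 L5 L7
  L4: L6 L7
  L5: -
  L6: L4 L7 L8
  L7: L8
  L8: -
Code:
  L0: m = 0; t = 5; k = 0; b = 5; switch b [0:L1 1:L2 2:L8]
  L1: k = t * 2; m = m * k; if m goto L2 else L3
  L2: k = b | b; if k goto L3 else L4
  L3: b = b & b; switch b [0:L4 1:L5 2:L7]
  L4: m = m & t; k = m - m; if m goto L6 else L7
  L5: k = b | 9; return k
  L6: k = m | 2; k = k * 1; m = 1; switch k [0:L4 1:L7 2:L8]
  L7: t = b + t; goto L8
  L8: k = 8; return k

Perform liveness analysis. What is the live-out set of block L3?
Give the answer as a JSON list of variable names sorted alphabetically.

Per-block:
  L0: def={b,k,m,t} ue=∅
  L1: def={k,m} ue={m,t}
  L2: def={k} ue={b}
  L3: def={b} ue={b}
  L4: def={k,m} ue={m,t}
  L5: def={k} ue={b}
  L6: def={k,m} ue={m}
  L7: def={t} ue={b,t}
  L8: def={k} ue=∅

Liveness:
  live L0: ∅→{b,m,t}
  live L1: {b,m,t}→{b,m,t}
  live L2: {b,m,t}→{b,m,t}
  live L3: {b,m,t}→{b,m,t}
  live L4: {b,m,t}→{b,m,t}
  live L5: {b}→∅
  live L6: {b,m,t}→{b,m,t}
  live L7: {b,t}→∅
  live L8: ∅→∅

live-out(L3) = ["b", "m", "t"]

Answer: ["b", "m", "t"]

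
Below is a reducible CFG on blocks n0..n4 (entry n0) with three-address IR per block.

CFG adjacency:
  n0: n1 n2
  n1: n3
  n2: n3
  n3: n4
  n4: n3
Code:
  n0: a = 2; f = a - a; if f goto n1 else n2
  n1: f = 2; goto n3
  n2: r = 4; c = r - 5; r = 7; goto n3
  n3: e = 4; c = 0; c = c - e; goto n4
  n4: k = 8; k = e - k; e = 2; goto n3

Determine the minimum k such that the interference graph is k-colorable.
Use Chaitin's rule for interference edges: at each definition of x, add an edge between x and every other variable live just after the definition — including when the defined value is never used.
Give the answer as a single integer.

Answer: 2

Working:
def/use:
  n0 def {a,f} use ∅
  n1 def {f} use ∅
  n2 def {c,r} use ∅
  n3 def {c,e} use ∅
  n4 def {e,k} use {e}

Live sets:
  live n0: ∅→∅
  live n1: ∅→∅
  live n2: ∅→∅
  live n3: ∅→{e}
  live n4: {e}→∅

Interfere edges:
  a↔∅
  c↔{e}
  e↔{c,k}
  f↔∅
  k↔{e}
  r↔∅

Registers:
  lower bound: {c,e} mutually conflict ⇒ χ ≥ 2
  assign a→r0 c→r1 e→r0 f→r0 k→r1 r→r0 — no edge inside a register ⇒ χ ≤ 2
  χ = 2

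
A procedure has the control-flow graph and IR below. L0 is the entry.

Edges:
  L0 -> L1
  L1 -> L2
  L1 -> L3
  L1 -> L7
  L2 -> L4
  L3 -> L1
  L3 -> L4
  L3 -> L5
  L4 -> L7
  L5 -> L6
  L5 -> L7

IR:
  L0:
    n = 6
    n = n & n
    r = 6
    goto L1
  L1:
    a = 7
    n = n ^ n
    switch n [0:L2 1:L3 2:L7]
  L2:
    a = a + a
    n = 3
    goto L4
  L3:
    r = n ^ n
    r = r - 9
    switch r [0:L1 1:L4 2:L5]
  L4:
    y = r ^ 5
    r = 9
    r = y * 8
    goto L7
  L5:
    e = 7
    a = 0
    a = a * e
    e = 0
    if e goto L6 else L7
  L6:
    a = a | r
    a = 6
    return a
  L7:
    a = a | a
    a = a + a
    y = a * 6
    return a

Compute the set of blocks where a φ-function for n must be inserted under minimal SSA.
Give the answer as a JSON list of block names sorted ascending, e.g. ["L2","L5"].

Answer: ["L1", "L4", "L7"]

Working:
idom tree: L1←L0 L2←L1 L3←L1 L4←L1 L5←L3 L6←L5 L7←L1
Join-block Dom:
  L1: preds {L0,L3}: {L0} ∩ {L0,L1,L3} = {L0}; idom=L0
  L4: preds {L2,L3}: {L0,L1,L2} ∩ {L0,L1,L3} = {L0,L1}; idom=L1
  L7: preds {L1,L4,L5}: {L0,L1} ∩ {L0,L1,L4} ∩ {L0,L1,L3,L5} = {L0,L1}; idom=L1

DF walk-up:
  L1←L0: walk · to L0
  L1←L3: walk L3→L1 to L0
  L4←L2: walk L2 to L1
  L4←L3: walk L3 to L1
  L7←L1: walk · to L1
  L7←L4: walk L4 to L1
  L7←L5: walk L5→L3 to L1
  L0: DF=∅
  L1: DF={L1}
  L2: DF={L4}
  L3: DF={L1,L4,L7}
  L4: DF={L7}
  L5: DF={L7}
  L6: DF=∅
  L7: DF=∅

φ for n: defs {L0,L1,L2}
  DF⁺ = {L1,L4,L7}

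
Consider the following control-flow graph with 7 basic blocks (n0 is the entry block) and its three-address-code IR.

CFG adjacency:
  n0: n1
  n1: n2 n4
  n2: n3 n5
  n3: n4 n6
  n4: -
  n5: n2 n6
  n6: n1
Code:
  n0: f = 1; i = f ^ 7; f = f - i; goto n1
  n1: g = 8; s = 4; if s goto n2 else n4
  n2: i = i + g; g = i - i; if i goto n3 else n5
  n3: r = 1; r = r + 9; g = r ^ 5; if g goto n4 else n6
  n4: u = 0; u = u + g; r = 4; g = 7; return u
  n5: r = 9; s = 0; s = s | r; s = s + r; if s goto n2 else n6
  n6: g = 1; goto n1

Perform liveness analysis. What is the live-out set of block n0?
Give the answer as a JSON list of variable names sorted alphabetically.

def/use:
  n0: {f,i} / ∅
  n1: {g,s} / ∅
  n2: {g,i} / {g,i}
  n3: {g,r} / ∅
  n4: {g,r,u} / {g}
  n5: {r,s} / ∅
  n6: {g} / ∅

Liveness:
  n0: in=∅ out={i}
  n1: in={i} out={g,i}
  n2: in={g,i} out={g,i}
  n3: in={i} out={g,i}
  n4: in={g} out=∅
  n5: in={g,i} out={g,i}
  n6: in={i} out={i}

live-out(n0) = ["i"]

Answer: ["i"]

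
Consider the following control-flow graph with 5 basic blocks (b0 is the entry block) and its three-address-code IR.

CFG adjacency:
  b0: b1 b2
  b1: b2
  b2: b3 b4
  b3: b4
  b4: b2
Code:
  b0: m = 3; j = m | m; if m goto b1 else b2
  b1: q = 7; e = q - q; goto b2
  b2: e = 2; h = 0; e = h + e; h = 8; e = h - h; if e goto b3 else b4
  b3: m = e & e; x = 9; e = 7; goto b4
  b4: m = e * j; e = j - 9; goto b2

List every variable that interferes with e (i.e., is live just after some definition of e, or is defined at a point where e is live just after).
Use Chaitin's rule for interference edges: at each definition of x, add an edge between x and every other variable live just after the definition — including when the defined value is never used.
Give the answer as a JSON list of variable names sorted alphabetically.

Answer: ["h", "j"]

Derivation:
def/use:
  b0: {j,m} / ∅
  b1: {e,q} / ∅
  b2: {e,h} / ∅
  b3: {e,m,x} / {e}
  b4: {e,m} / {e,j}

Live sets:
  live b0: ∅→{j}
  live b1: {j}→{j}
  live b2: {j}→{e,j}
  live b3: {e,j}→{e,j}
  live b4: {e,j}→{j}

Interference:
  e — {h,j}
  h — {e,j}
  j — {e,h,m,q,x}
  m — {j}
  q — {j}
  x — {j}

N(e) = ["h", "j"]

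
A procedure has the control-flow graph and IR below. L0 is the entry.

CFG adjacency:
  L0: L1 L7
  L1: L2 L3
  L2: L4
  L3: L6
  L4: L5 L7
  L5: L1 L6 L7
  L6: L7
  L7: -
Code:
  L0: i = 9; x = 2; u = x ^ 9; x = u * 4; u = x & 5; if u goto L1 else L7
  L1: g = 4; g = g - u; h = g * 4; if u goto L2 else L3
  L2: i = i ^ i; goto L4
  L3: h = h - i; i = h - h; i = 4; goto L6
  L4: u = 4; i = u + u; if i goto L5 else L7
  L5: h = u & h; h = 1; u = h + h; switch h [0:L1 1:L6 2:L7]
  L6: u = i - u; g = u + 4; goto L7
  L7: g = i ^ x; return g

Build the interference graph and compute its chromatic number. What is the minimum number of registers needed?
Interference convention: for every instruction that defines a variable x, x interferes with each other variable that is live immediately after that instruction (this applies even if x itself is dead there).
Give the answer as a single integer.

Answer: 4

Derivation:
def/use:
  L0 def {i,u,x} use ∅
  L1 def {g,h} use {u}
  L2 def {i} use {i}
  L3 def {h,i} use {h,i}
  L4 def {i,u} use ∅
  L5 def {h,u} use {h,u}
  L6 def {g,u} use {i,u}
  L7 def {g} use {i,x}

Backward fixpoint:
  L0 li=∅ lo={i,u,x}
  L1 li={i,u,x} lo={h,i,u,x}
  L2 li={h,i,x} lo={h,x}
  L3 li={h,i,u,x} lo={i,u,x}
  L4 li={h,x} lo={h,i,u,x}
  L5 li={h,i,u,x} lo={i,u,x}
  L6 li={i,u,x} lo={i,x}
  L7 li={i,x} lo=∅

Interfere edges:
  g — {i,u,x}
  h — {i,u,x}
  i — {g,h,u,x}
  u — {g,h,i,x}
  x — {g,h,i,u}

Chromatic number:
  clique {g,i,u,x} ⇒ need ≥ 4
  4-colouring: R0={i}  R1={u}  R2={x}  R3={g,h}
  χ = 4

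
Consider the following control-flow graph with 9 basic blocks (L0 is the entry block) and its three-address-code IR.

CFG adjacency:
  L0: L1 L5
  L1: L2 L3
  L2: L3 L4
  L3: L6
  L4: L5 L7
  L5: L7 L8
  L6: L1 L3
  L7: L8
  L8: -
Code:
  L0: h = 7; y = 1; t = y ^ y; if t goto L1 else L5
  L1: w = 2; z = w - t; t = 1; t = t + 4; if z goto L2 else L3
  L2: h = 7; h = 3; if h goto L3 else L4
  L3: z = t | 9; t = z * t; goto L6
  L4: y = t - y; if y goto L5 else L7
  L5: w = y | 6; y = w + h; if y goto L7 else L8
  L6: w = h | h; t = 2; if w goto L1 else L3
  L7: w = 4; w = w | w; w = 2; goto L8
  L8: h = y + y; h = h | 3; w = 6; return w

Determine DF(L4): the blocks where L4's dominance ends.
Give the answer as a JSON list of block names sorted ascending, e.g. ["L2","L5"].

idom tree: L1←L0 L2←L1 L3←L1 L4←L2 L5←L0 L6←L3 L7←L0 L8←L0
Dom∩ at merges:
  L1: preds {L0,L6}: {L0} ∩ {L0,L1,L3,L6} = {L0}; idom=L0
  L3: preds {L1,L2,L6}: {L0,L1} ∩ {L0,L1,L2} ∩ {L0,L1,L3,L6} = {L0,L1}; idom=L1
  L5: preds {L0,L4}: {L0} ∩ {L0,L1,L2,L4} = {L0}; idom=L0
  L7: preds {L4,L5}: {L0,L1,L2,L4} ∩ {L0,L5} = {L0}; idom=L0
  L8: preds {L5,L7}: {L0,L5} ∩ {L0,L7} = {L0}; idom=L0

DF derivation:
  join L1 pred L0: · stop@L0
  join L1 pred L6: L6→L3→L1 stop@L0
  join L3 pred L1: · stop@L1
  join L3 pred L2: L2 stop@L1
  join L3 pred L6: L6→L3 stop@L1
  join L5 pred L0: · stop@L0
  join L5 pred L4: L4→L2→L1 stop@L0
  join L7 pred L4: L4→L2→L1 stop@L0
  join L7 pred L5: L5 stop@L0
  join L8 pred L5: L5 stop@L0
  join L8 pred L7: L7 stop@L0
  L0 → ∅
  L1 → {L1,L5,L7}
  L2 → {L3,L5,L7}
  L3 → {L1,L3}
  L4 → {L5,L7}
  L5 → {L7,L8}
  L6 → {L1,L3}
  L7 → {L8}
  L8 → ∅

DF(L4) = ["L5", "L7"]

Answer: ["L5", "L7"]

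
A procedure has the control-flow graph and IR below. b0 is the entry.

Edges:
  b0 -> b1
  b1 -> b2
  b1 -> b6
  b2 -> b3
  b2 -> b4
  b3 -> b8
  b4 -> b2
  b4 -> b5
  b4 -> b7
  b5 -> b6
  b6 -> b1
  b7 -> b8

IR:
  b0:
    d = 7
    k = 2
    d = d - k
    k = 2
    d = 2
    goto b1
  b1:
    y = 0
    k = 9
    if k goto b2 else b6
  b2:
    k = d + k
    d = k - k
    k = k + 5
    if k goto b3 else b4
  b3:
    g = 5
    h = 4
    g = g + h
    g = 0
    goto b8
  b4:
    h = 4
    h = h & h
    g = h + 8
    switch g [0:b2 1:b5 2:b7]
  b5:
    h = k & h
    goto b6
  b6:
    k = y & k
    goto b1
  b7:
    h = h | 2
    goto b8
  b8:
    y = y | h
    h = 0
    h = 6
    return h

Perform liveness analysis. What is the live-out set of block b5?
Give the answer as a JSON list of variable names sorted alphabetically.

Block summaries:
  b0 def {d,k} use ∅
  b1 def {k,y} use ∅
  b2 def {d,k} use {d,k}
  b3 def {g,h} use ∅
  b4 def {g,h} use ∅
  b5 def {h} use {h,k}
  b6 def {k} use {k,y}
  b7 def {h} use {h}
  b8 def {h,y} use {h,y}

Liveness:
  live b0: ∅→{d}
  live b1: {d}→{d,k,y}
  live b2: {d,k,y}→{d,k,y}
  live b3: {y}→{h,y}
  live b4: {d,k,y}→{d,h,k,y}
  live b5: {d,h,k,y}→{d,k,y}
  live b6: {d,k,y}→{d}
  live b7: {h,y}→{h,y}
  live b8: {h,y}→∅

live-out(b5) = ["d", "k", "y"]

Answer: ["d", "k", "y"]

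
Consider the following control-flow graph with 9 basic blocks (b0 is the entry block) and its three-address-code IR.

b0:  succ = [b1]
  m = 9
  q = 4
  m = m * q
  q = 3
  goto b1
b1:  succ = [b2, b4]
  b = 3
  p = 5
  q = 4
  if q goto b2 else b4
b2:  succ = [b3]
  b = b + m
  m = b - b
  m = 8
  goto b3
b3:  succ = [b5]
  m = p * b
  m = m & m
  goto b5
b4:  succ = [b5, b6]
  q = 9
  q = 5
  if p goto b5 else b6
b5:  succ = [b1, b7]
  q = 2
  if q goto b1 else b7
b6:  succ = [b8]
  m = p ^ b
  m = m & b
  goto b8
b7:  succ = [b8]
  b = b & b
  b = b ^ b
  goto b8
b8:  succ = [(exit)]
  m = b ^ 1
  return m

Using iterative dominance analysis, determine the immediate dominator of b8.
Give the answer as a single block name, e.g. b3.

idom tree: b1←b0 b2←b1 b3←b2 b4←b1 b5←b1 b6←b4 b7←b5 b8←b1
Dom at joins:
  b1: preds {b0,b5}: {b0} ∩ {b0,b1,b5} = {b0}; idom=b0
  b5: preds {b3,b4}: {b0,b1,b2,b3} ∩ {b0,b1,b4} = {b0,b1}; idom=b1
  b8: preds {b6,b7}: {b0,b1,b4,b6} ∩ {b0,b1,b5,b7} = {b0,b1}; idom=b1

idom(b8) = b1

Answer: b1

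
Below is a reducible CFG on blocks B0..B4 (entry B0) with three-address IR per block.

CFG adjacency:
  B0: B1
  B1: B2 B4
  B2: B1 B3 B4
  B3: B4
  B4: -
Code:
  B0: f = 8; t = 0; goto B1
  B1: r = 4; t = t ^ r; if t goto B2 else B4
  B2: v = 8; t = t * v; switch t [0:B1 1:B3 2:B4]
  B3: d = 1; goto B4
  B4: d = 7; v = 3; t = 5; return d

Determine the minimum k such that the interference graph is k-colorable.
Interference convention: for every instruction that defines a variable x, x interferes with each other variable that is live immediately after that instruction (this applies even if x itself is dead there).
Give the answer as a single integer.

Per-block:
  B0: {f,t} / ∅
  B1: {r,t} / {t}
  B2: {t,v} / {t}
  B3: {d} / ∅
  B4: {d,t,v} / ∅

Live sets:
  live B0: ∅→{t}
  live B1: {t}→{t}
  live B2: {t}→{t}
  live B3: ∅→∅
  live B4: ∅→∅

Interfere edges:
  d: {t,v}
  f: ∅
  r: {t}
  t: {d,r,v}
  v: {d,t}

Chromatic number:
  {d,t,v} pairwise interfere (3-clique) ⇒ χ ≥ 3
  assign d→r1 f→r0 r→r1 t→r0 v→r2 — no edge inside a register ⇒ χ ≤ 3
  χ = 3

Answer: 3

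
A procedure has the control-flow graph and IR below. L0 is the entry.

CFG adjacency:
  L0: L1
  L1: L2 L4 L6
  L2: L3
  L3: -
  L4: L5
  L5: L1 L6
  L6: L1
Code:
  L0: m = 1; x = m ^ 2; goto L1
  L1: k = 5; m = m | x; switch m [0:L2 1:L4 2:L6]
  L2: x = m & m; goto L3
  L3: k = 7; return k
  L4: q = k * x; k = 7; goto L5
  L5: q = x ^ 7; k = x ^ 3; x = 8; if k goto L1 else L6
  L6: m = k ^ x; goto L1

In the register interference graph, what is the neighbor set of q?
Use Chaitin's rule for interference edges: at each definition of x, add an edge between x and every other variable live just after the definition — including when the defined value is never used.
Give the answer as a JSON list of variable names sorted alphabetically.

def/use:
  L0 def {m,x} use ∅
  L1 def {k,m} use {m,x}
  L2 def {x} use {m}
  L3 def {k} use ∅
  L4 def {k,q} use {k,x}
  L5 def {k,q,x} use {x}
  L6 def {m} use {k,x}

Live sets:
  L0 li=∅ lo={m,x}
  L1 li={m,x} lo={k,m,x}
  L2 li={m} lo=∅
  L3 li=∅ lo=∅
  L4 li={k,m,x} lo={m,x}
  L5 li={m,x} lo={k,m,x}
  L6 li={k,x} lo={m,x}

Interference:
  k↔{m,x}
  m↔{k,q,x}
  q↔{m,x}
  x↔{k,m,q}

N(q) = ["m", "x"]

Answer: ["m", "x"]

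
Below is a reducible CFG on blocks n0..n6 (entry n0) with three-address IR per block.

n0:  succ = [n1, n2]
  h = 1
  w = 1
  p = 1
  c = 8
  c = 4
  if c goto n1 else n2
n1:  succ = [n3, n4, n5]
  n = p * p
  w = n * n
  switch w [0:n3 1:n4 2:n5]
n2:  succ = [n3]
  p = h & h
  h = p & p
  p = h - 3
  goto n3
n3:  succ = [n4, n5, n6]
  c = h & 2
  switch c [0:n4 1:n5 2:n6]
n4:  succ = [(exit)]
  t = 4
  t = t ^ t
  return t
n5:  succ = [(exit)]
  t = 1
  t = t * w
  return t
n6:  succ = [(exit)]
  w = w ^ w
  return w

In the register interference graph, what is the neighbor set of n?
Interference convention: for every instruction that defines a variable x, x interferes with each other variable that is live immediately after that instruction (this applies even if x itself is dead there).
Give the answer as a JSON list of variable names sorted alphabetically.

Per-block:
  n0: def={c,h,p,w} ue=∅
  n1: def={n,w} ue={p}
  n2: def={h,p} ue={h}
  n3: def={c} ue={h}
  n4: def={t} ue=∅
  n5: def={t} ue={w}
  n6: def={w} ue={w}

Live sets:
  live n0: ∅→{h,p,w}
  live n1: {h,p}→{h,w}
  live n2: {h,w}→{h,w}
  live n3: {h,w}→{w}
  live n4: ∅→∅
  live n5: {w}→∅
  live n6: {w}→∅

Interfere edges:
  c — {h,p,w}
  h — {c,n,p,w}
  n — {h}
  p — {c,h,w}
  t — {w}
  w — {c,h,p,t}

N(n) = ["h"]

Answer: ["h"]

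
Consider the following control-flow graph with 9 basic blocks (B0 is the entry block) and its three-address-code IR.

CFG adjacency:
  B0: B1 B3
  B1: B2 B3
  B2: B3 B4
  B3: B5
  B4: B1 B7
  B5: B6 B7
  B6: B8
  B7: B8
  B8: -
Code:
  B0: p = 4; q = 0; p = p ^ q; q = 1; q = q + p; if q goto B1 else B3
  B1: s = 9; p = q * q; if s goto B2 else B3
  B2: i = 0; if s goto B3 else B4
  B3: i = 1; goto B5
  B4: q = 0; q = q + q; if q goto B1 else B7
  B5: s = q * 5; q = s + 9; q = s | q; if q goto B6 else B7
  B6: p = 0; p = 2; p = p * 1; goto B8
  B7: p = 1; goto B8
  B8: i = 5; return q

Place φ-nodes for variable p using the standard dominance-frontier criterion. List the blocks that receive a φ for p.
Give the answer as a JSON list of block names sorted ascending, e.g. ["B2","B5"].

Answer: ["B1", "B3", "B7", "B8"]

Analysis:
idom tree: B1←B0 B2←B1 B3←B0 B4←B2 B5←B3 B6←B5 B7←B0 B8←B0
Dom at joins:
  B1: preds {B0,B4}: {B0} ∩ {B0,B1,B2,B4} = {B0}; idom=B0
  B3: preds {B0,B1,B2}: {B0} ∩ {B0,B1} ∩ {B0,B1,B2} = {B0}; idom=B0
  B7: preds {B4,B5}: {B0,B1,B2,B4} ∩ {B0,B3,B5} = {B0}; idom=B0
  B8: preds {B6,B7}: {B0,B3,B5,B6} ∩ {B0,B7} = {B0}; idom=B0

Frontier:
  join B1 pred B0: · stop@B0
  join B1 pred B4: B4→B2→B1 stop@B0
  join B3 pred B0: · stop@B0
  join B3 pred B1: B1 stop@B0
  join B3 pred B2: B2→B1 stop@B0
  join B7 pred B4: B4→B2→B1 stop@B0
  join B7 pred B5: B5→B3 stop@B0
  join B8 pred B6: B6→B5→B3 stop@B0
  join B8 pred B7: B7 stop@B0
  B0: DF=∅
  B1: DF={B1,B3,B7}
  B2: DF={B1,B3,B7}
  B3: DF={B7,B8}
  B4: DF={B1,B7}
  B5: DF={B7,B8}
  B6: DF={B8}
  B7: DF={B8}
  B8: DF=∅

φ for p: defs {B0,B1,B6,B7}
  DF⁺ = {B1,B3,B7,B8}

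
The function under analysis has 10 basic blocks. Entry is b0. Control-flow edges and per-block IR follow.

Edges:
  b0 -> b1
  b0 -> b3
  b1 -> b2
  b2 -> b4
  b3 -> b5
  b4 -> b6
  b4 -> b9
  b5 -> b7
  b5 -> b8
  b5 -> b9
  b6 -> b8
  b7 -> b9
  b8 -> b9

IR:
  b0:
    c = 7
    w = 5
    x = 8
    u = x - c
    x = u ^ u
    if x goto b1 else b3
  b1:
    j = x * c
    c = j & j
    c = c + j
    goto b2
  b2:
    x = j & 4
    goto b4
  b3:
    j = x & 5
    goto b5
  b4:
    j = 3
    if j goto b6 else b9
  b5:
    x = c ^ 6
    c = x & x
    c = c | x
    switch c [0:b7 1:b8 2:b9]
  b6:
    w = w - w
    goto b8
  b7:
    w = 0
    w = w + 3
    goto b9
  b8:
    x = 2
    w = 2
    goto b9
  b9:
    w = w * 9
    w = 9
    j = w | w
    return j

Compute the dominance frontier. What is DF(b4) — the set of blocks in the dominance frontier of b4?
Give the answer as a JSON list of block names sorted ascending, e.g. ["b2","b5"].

Answer: ["b8", "b9"]

Working:
idom tree: b1←b0 b2←b1 b3←b0 b4←b2 b5←b3 b6←b4 b7←b5 b8←b0 b9←b0
Dom∩ at merges:
  b8: preds {b5,b6}: {b0,b3,b5} ∩ {b0,b1,b2,b4,b6} = {b0}; idom=b0
  b9: preds {b4,b5,b7,b8}: {b0,b1,b2,b4} ∩ {b0,b3,b5} ∩ {b0,b3,b5,b7} ∩ {b0,b8} = {b0}; idom=b0

Frontier:
  b8←b5: walk b5→b3 to b0
  b8←b6: walk b6→b4→b2→b1 to b0
  b9←b4: walk b4→b2→b1 to b0
  b9←b5: walk b5→b3 to b0
  b9←b7: walk b7→b5→b3 to b0
  b9←b8: walk b8 to b0
  b0: DF=∅
  b1: DF={b8,b9}
  b2: DF={b8,b9}
  b3: DF={b8,b9}
  b4: DF={b8,b9}
  b5: DF={b8,b9}
  b6: DF={b8}
  b7: DF={b9}
  b8: DF={b9}
  b9: DF=∅

DF(b4) = ["b8", "b9"]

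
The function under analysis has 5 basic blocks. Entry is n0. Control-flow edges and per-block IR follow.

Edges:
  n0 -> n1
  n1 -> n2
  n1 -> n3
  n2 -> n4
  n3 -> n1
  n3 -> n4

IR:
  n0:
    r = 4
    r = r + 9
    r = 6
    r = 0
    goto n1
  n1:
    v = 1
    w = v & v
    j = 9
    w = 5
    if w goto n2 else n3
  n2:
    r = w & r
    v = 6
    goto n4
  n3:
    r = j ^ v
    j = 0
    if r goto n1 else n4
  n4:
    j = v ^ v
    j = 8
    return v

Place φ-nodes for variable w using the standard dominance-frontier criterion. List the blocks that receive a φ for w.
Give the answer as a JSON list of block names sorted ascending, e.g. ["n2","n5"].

Answer: ["n1"]

Working:
idom tree: n1←n0 n2←n1 n3←n1 n4←n1
Dom at joins:
  n1: preds {n0,n3}: {n0} ∩ {n0,n1,n3} = {n0}; idom=n0
  n4: preds {n2,n3}: {n0,n1,n2} ∩ {n0,n1,n3} = {n0,n1}; idom=n1

DF walk-up:
  n1←n0: walk · to n0
  n1←n3: walk n3→n1 to n0
  n4←n2: walk n2 to n1
  n4←n3: walk n3 to n1
  n0 → ∅
  n1 → {n1}
  n2 → {n4}
  n3 → {n1,n4}
  n4 → ∅

φ for w: defs {n1}
  DF⁺ = {n1}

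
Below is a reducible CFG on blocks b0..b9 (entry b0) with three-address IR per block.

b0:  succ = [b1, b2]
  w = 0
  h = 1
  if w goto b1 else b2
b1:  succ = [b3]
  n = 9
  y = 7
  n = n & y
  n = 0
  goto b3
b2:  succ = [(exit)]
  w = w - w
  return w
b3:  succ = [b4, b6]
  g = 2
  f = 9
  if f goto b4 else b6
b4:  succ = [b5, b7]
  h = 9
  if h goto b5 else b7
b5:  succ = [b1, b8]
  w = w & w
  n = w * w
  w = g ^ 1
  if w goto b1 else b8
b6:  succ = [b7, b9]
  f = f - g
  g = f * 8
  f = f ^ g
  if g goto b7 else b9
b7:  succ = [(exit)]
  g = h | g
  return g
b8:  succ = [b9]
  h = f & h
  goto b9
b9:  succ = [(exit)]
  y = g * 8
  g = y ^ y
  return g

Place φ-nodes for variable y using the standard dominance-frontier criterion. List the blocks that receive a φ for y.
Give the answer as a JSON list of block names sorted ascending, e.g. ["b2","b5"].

idom tree: b1←b0 b2←b0 b3←b1 b4←b3 b5←b4 b6←b3 b7←b3 b8←b5 b9←b3
Dom∩ at merges:
  b1: preds {b0,b5}: {b0} ∩ {b0,b1,b3,b4,b5} = {b0}; idom=b0
  b7: preds {b4,b6}: {b0,b1,b3,b4} ∩ {b0,b1,b3,b6} = {b0,b1,b3}; idom=b3
  b9: preds {b6,b8}: {b0,b1,b3,b6} ∩ {b0,b1,b3,b4,b5,b8} = {b0,b1,b3}; idom=b3

DF derivation:
  join b1 pred b0: · stop@b0
  join b1 pred b5: b5→b4→b3→b1 stop@b0
  join b7 pred b4: b4 stop@b3
  join b7 pred b6: b6 stop@b3
  join b9 pred b6: b6 stop@b3
  join b9 pred b8: b8→b5→b4 stop@b3
  b0 → ∅
  b1 → {b1}
  b2 → ∅
  b3 → {b1}
  b4 → {b1,b7,b9}
  b5 → {b1,b9}
  b6 → {b7,b9}
  b7 → ∅
  b8 → {b9}
  b9 → ∅

φ for y: defs {b1,b9}
  DF⁺ = {b1}

Answer: ["b1"]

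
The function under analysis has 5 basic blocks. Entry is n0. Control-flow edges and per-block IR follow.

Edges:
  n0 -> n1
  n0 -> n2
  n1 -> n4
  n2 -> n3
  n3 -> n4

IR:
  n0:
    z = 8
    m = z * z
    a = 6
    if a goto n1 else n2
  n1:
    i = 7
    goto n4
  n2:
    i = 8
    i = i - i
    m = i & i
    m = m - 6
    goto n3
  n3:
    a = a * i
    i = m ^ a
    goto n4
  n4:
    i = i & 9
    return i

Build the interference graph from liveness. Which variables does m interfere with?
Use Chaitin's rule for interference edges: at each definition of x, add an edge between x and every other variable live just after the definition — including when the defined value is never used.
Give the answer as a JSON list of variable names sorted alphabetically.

def/use:
  n0 def {a,m,z} use ∅
  n1 def {i} use ∅
  n2 def {i,m} use ∅
  n3 def {a,i} use {a,i,m}
  n4 def {i} use {i}

Liveness:
  n0: in=∅ out={a}
  n1: in=∅ out={i}
  n2: in={a} out={a,i,m}
  n3: in={a,i,m} out={i}
  n4: in={i} out=∅

Conflict graph:
  a↔{i,m}
  i↔{a,m}
  m↔{a,i}
  z↔∅

N(m) = ["a", "i"]

Answer: ["a", "i"]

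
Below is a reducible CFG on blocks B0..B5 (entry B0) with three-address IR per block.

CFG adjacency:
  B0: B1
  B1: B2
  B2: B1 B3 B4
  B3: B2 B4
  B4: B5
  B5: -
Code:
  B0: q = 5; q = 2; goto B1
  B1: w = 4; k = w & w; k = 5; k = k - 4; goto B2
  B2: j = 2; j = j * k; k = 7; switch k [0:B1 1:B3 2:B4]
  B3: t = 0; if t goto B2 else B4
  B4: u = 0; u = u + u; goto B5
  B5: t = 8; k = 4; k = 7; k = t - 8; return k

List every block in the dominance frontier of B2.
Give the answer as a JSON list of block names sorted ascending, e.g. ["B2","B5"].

Answer: ["B1", "B2"]

Working:
idom tree: B1←B0 B2←B1 B3←B2 B4←B2 B5←B4
Join-block Dom:
  B1: preds {B0,B2}: {B0} ∩ {B0,B1,B2} = {B0}; idom=B0
  B2: preds {B1,B3}: {B0,B1} ∩ {B0,B1,B2,B3} = {B0,B1}; idom=B1
  B4: preds {B2,B3}: {B0,B1,B2} ∩ {B0,B1,B2,B3} = {B0,B1,B2}; idom=B2

DF walk-up:
  B1←B0: walk · to B0
  B1←B2: walk B2→B1 to B0
  B2←B1: walk · to B1
  B2←B3: walk B3→B2 to B1
  B4←B2: walk · to B2
  B4←B3: walk B3 to B2
  DF(B0)=∅
  DF(B1)={B1}
  DF(B2)={B1,B2}
  DF(B3)={B2,B4}
  DF(B4)=∅
  DF(B5)=∅

DF(B2) = ["B1", "B2"]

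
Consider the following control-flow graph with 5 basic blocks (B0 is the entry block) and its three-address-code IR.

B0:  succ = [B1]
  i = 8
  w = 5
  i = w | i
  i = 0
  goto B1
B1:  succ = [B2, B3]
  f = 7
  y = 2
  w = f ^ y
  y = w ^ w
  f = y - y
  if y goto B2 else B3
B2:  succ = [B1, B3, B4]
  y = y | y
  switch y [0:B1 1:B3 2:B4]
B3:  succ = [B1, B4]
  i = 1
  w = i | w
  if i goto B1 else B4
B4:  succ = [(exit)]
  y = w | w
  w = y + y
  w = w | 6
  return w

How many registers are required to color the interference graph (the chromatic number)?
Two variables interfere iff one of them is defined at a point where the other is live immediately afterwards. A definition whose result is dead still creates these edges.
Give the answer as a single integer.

def/use:
  B0: {i,w} / ∅
  B1: {f,w,y} / ∅
  B2: {y} / {y}
  B3: {i,w} / {w}
  B4: {w,y} / {w}

Backward fixpoint:
  B0 li=∅ lo=∅
  B1 li=∅ lo={w,y}
  B2 li={w,y} lo={w}
  B3 li={w} lo={w}
  B4 li={w} lo=∅

Conflict graph:
  f: {w,y}
  i: {w}
  w: {f,i,y}
  y: {f,w}

Registers:
  lower bound: {f,w,y} mutually conflict ⇒ χ ≥ 3
  assign f→R1 i→R1 w→R0 y→R2 — no edge inside a register ⇒ χ ≤ 3
  χ = 3

Answer: 3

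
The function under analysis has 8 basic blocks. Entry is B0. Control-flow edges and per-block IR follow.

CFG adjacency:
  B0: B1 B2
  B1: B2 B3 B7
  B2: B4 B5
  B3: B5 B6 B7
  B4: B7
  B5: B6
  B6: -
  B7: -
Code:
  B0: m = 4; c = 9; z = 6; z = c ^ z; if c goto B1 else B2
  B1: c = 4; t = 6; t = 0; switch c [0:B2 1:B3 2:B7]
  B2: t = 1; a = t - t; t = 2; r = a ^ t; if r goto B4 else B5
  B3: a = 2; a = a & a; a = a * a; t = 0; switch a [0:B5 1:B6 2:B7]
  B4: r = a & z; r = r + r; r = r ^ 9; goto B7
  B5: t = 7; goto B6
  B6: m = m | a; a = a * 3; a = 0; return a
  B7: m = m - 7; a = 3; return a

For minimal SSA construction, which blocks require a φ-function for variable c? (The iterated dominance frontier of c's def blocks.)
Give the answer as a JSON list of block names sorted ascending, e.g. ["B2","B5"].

Answer: ["B2", "B5", "B6", "B7"]

Derivation:
idom tree: B1←B0 B2←B0 B3←B1 B4←B2 B5←B0 B6←B0 B7←B0
Join-block Dom:
  B2: preds {B0,B1}: {B0} ∩ {B0,B1} = {B0}; idom=B0
  B5: preds {B2,B3}: {B0,B2} ∩ {B0,B1,B3} = {B0}; idom=B0
  B6: preds {B3,B5}: {B0,B1,B3} ∩ {B0,B5} = {B0}; idom=B0
  B7: preds {B1,B3,B4}: {B0,B1} ∩ {B0,B1,B3} ∩ {B0,B2,B4} = {B0}; idom=B0

Frontier:
  B2←B0: walk · to B0
  B2←B1: walk B1 to B0
  B5←B2: walk B2 to B0
  B5←B3: walk B3→B1 to B0
  B6←B3: walk B3→B1 to B0
  B6←B5: walk B5 to B0
  B7←B1: walk B1 to B0
  B7←B3: walk B3→B1 to B0
  B7←B4: walk B4→B2 to B0
  B0 → ∅
  B1 → {B2,B5,B6,B7}
  B2 → {B5,B7}
  B3 → {B5,B6,B7}
  B4 → {B7}
  B5 → {B6}
  B6 → ∅
  B7 → ∅

φ for c: defs {B0,B1}
  DF⁺ = {B2,B5,B6,B7}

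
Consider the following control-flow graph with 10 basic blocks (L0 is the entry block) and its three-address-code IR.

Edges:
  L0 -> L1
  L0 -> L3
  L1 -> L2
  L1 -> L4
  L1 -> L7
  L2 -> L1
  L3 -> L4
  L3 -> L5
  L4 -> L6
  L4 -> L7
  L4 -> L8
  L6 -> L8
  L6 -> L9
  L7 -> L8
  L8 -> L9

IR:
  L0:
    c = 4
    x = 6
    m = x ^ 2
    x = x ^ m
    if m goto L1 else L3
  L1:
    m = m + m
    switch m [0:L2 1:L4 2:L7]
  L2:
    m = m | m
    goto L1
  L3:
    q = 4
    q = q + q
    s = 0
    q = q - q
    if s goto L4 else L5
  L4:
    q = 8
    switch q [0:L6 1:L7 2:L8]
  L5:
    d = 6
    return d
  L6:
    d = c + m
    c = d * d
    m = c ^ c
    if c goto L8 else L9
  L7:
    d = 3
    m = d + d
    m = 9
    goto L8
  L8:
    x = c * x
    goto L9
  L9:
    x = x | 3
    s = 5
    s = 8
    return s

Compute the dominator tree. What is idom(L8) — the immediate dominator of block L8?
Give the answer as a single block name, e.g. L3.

idom tree: L1←L0 L2←L1 L3←L0 L4←L0 L5←L3 L6←L4 L7←L0 L8←L0 L9←L0
Dom at joins:
  L1: preds {L0,L2}: {L0} ∩ {L0,L1,L2} = {L0}; idom=L0
  L4: preds {L1,L3}: {L0,L1} ∩ {L0,L3} = {L0}; idom=L0
  L7: preds {L1,L4}: {L0,L1} ∩ {L0,L4} = {L0}; idom=L0
  L8: preds {L4,L6,L7}: {L0,L4} ∩ {L0,L4,L6} ∩ {L0,L7} = {L0}; idom=L0
  L9: preds {L6,L8}: {L0,L4,L6} ∩ {L0,L8} = {L0}; idom=L0

idom(L8) = L0

Answer: L0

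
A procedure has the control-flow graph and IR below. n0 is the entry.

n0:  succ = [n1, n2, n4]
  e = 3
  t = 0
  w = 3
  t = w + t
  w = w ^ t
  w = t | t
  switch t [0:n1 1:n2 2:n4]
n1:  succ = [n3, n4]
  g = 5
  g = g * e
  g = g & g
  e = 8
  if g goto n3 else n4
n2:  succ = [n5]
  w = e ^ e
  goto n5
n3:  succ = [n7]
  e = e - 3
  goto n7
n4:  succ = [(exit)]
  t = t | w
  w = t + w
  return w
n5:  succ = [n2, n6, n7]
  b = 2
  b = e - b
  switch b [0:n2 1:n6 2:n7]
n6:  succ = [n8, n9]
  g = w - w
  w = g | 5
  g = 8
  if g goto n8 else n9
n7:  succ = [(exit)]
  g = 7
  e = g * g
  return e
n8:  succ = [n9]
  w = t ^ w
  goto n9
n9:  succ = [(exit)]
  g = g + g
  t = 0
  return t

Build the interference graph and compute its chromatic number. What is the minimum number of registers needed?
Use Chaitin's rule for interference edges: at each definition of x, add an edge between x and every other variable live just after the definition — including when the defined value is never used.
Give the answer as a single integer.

Answer: 4

Working:
Per-block:
  n0 def {e,t,w} use ∅
  n1 def {e,g} use {e}
  n2 def {w} use {e}
  n3 def {e} use {e}
  n4 def {t,w} use {t,w}
  n5 def {b} use {e}
  n6 def {g,w} use {w}
  n7 def {e,g} use ∅
  n8 def {w} use {t,w}
  n9 def {g,t} use {g}

Backward fixpoint:
  n0: in=∅ out={e,t,w}
  n1: in={e,t,w} out={e,t,w}
  n2: in={e,t} out={e,t,w}
  n3: in={e} out=∅
  n4: in={t,w} out=∅
  n5: in={e,t,w} out={e,t,w}
  n6: in={t,w} out={g,t,w}
  n7: in=∅ out=∅
  n8: in={g,t,w} out={g}
  n9: in={g} out=∅

Interference:
  b: {e,t,w}
  e: {b,g,t,w}
  g: {e,t,w}
  t: {b,e,g,w}
  w: {b,e,g,t}

Colouring:
  clique {b,e,t,w} ⇒ need ≥ 4
  4-colouring: r0={e}  r1={t}  r2={w}  r3={b,g}
  χ = 4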